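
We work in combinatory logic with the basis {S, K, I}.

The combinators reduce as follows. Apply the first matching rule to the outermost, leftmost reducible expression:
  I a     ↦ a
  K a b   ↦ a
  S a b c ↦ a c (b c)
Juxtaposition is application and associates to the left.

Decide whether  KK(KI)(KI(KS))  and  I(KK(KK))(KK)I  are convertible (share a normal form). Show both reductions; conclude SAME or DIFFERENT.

Term A:
  start: KK(KI)(KI(KS))
  →1  K(KI(KS))
  →2  KI

Term B:
  start: I(KK(KK))(KK)I
  →1  KK(KK)(KK)I
  →2  K(KK)I
  →3  KK

Answer: DIFFERENT — A ⇓ KI, B ⇓ KK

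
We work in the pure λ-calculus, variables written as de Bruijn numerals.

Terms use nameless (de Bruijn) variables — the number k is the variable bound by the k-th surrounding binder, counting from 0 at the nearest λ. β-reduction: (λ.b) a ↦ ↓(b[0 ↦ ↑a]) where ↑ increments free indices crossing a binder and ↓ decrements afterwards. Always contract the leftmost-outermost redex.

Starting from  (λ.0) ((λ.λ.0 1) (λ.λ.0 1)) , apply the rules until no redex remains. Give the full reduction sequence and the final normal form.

Answer: normal form = λ.0 (λ.λ.0 1)  (in 2 steps)

Reduction:
  start: (λ.0) ((λ.λ.0 1) (λ.λ.0 1))
  step 1: (λ.λ.0 1) (λ.λ.0 1)
  step 2: λ.0 (λ.λ.0 1)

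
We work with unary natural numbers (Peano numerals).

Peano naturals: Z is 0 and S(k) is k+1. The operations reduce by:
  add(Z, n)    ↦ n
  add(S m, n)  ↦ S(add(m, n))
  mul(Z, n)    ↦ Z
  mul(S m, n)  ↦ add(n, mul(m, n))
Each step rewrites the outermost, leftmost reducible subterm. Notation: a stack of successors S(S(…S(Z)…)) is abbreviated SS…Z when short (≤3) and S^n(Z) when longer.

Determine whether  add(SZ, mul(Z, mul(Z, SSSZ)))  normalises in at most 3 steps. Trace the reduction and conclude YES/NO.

Answer: YES — reaches normal form SZ in 3 ≤ 3 steps

Working:
  start: add(SZ, mul(Z, mul(Z, SSSZ)))
  →1  S(add(Z, mul(Z, mul(Z, SSSZ))))
  →2  S(mul(Z, mul(Z, SSSZ)))
  →3  SZ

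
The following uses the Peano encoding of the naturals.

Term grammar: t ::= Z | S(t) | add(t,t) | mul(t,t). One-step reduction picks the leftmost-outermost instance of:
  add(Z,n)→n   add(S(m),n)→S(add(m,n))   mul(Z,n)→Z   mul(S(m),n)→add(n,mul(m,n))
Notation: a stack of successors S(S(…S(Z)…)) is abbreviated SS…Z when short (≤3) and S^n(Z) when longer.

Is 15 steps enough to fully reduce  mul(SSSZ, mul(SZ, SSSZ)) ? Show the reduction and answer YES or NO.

  start: mul(SSSZ, mul(SZ, SSSZ))
  step 1: add(mul(SZ, SSSZ), mul(SSZ, mul(SZ, SSSZ)))
  step 2: add(add(SSSZ, mul(Z, SSSZ)), mul(SSZ, mul(SZ, SSSZ)))
  step 3: add(S(add(SSZ, mul(Z, SSSZ))), mul(SSZ, mul(SZ, SSSZ)))
  step 4: S(add(add(SSZ, mul(Z, SSSZ)), mul(SSZ, mul(SZ, SSSZ))))
  step 5: S(add(S(add(SZ, mul(Z, SSSZ))), mul(SSZ, mul(SZ, SSSZ))))
  step 6: S(S(add(add(SZ, mul(Z, SSSZ)), mul(SSZ, mul(SZ, SSSZ)))))
  step 7: S(S(add(S(add(Z, mul(Z, SSSZ))), mul(SSZ, mul(SZ, SSSZ)))))
  step 8: S(S(S(add(add(Z, mul(Z, SSSZ)), mul(SSZ, mul(SZ, SSSZ))))))
  step 9: S(S(S(add(mul(Z, SSSZ), mul(SSZ, mul(SZ, SSSZ))))))
  step 10: S(S(S(add(Z, mul(SSZ, mul(SZ, SSSZ))))))
  step 11: S(S(S(mul(SSZ, mul(SZ, SSSZ)))))
  step 12: S(S(S(add(mul(SZ, SSSZ), mul(SZ, mul(SZ, SSSZ))))))
  step 13: S(S(S(add(add(SSSZ, mul(Z, SSSZ)), mul(SZ, mul(SZ, SSSZ))))))
  step 14: S(S(S(add(S(add(SSZ, mul(Z, SSSZ))), mul(SZ, mul(SZ, SSSZ))))))
  step 15: S(S(S(S(add(add(SSZ, mul(Z, SSSZ)), mul(SZ, mul(SZ, SSSZ)))))))

Answer: NO — after 15 steps the term is S(S(S(S(add(add(SSZ, mul(Z, SSSZ)), mul(SZ, mul(SZ, SSSZ))))))), not yet normal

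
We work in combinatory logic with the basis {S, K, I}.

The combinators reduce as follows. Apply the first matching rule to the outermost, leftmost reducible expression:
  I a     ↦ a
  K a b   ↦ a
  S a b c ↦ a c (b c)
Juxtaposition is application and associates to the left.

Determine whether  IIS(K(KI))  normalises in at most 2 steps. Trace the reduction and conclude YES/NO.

Answer: YES — reaches normal form S(K(KI)) in 2 ≤ 2 steps

Working:
  start: IIS(K(KI))
  [1] IS(K(KI))
  [2] S(K(KI))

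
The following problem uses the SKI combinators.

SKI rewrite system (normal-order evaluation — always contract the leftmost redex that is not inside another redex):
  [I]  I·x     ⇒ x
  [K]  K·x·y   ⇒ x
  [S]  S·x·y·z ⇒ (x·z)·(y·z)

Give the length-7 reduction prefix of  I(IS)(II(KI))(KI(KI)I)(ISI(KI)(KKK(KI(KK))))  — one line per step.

  start: I(IS)(II(KI))(KI(KI)I)(ISI(KI)(KKK(KI(KK))))
  →1  IS(II(KI))(KI(KI)I)(ISI(KI)(KKK(KI(KK))))
  →2  S(II(KI))(KI(KI)I)(ISI(KI)(KKK(KI(KK))))
  →3  II(KI)(ISI(KI)(KKK(KI(KK))))(KI(KI)I(ISI(KI)(KKK(KI(KK)))))
  →4  I(KI)(ISI(KI)(KKK(KI(KK))))(KI(KI)I(ISI(KI)(KKK(KI(KK)))))
  →5  KI(ISI(KI)(KKK(KI(KK))))(KI(KI)I(ISI(KI)(KKK(KI(KK)))))
  →6  I(KI(KI)I(ISI(KI)(KKK(KI(KK)))))
  →7  KI(KI)I(ISI(KI)(KKK(KI(KK))))

Answer: after 7 steps: KI(KI)I(ISI(KI)(KKK(KI(KK))))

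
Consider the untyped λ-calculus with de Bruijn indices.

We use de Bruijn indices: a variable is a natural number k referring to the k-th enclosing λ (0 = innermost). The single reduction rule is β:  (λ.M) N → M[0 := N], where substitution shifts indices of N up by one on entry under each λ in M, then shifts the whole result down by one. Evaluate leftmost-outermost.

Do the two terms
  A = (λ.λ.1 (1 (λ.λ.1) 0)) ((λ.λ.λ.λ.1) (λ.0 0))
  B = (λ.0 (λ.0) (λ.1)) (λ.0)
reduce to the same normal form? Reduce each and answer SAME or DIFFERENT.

Term A:
  start: (λ.λ.1 (1 (λ.λ.1) 0)) ((λ.λ.λ.λ.1) (λ.0 0))
  step 1: λ.(λ.λ.λ.λ.1) (λ.0 0) ((λ.λ.λ.λ.1) (λ.0 0) (λ.λ.1) 0)
  step 2: λ.(λ.λ.λ.1) ((λ.λ.λ.λ.1) (λ.0 0) (λ.λ.1) 0)
  step 3: λ.λ.λ.1

Term B:
  start: (λ.0 (λ.0) (λ.1)) (λ.0)
  step 1: (λ.0) (λ.0) (λ.λ.0)
  step 2: (λ.0) (λ.λ.0)
  step 3: λ.λ.0

Answer: DIFFERENT — A ⇓ λ.λ.λ.1, B ⇓ λ.λ.0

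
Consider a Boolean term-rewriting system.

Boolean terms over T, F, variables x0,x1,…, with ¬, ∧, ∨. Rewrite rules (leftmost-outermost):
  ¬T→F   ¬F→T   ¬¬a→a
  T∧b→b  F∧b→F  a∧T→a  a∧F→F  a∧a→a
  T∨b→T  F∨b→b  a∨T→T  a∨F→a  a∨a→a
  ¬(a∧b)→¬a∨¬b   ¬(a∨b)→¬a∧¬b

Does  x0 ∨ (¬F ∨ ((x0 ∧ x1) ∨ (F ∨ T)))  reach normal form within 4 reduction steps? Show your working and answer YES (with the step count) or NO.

Answer: YES — reaches normal form T in 3 ≤ 4 steps

Working:
  start: x0 ∨ (¬F ∨ ((x0 ∧ x1) ∨ (F ∨ T)))
  →1  x0 ∨ (T ∨ ((x0 ∧ x1) ∨ (F ∨ T)))
  →2  x0 ∨ T
  →3  T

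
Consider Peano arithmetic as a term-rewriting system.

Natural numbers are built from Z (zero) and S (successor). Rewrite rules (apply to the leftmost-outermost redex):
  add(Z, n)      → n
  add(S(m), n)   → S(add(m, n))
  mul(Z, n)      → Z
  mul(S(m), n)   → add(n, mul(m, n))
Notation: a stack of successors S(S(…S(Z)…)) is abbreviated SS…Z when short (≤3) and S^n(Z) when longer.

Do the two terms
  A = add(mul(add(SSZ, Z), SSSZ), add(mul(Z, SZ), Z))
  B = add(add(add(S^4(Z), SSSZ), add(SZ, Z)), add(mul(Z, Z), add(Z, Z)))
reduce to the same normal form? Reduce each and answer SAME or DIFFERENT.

Term A:
  start: add(mul(add(SSZ, Z), SSSZ), add(mul(Z, SZ), Z))
  →1  add(mul(S(add(SZ, Z)), SSSZ), add(mul(Z, SZ), Z))
  →2  add(add(SSSZ, mul(add(SZ, Z), SSSZ)), add(mul(Z, SZ), Z))
  →3  add(S(add(SSZ, mul(add(SZ, Z), SSSZ))), add(mul(Z, SZ), Z))
  →4  S(add(add(SSZ, mul(add(SZ, Z), SSSZ)), add(mul(Z, SZ), Z)))
  →5  S(add(S(add(SZ, mul(add(SZ, Z), SSSZ))), add(mul(Z, SZ), Z)))
  →6  S(S(add(add(SZ, mul(add(SZ, Z), SSSZ)), add(mul(Z, SZ), Z))))
  →7  S(S(add(S(add(Z, mul(add(SZ, Z), SSSZ))), add(mul(Z, SZ), Z))))
  →8  S(S(S(add(add(Z, mul(add(SZ, Z), SSSZ)), add(mul(Z, SZ), Z)))))
  →9  S(S(S(add(mul(add(SZ, Z), SSSZ), add(mul(Z, SZ), Z)))))
  →10  S(S(S(add(mul(S(add(Z, Z)), SSSZ), add(mul(Z, SZ), Z)))))
  →11  S(S(S(add(add(SSSZ, mul(add(Z, Z), SSSZ)), add(mul(Z, SZ), Z)))))
  →12  S(S(S(add(S(add(SSZ, mul(add(Z, Z), SSSZ))), add(mul(Z, SZ), Z)))))
  →13  S(S(S(S(add(add(SSZ, mul(add(Z, Z), SSSZ)), add(mul(Z, SZ), Z))))))
  →14  S(S(S(S(add(S(add(SZ, mul(add(Z, Z), SSSZ))), add(mul(Z, SZ), Z))))))
  →15  S(S(S(S(S(add(add(SZ, mul(add(Z, Z), SSSZ)), add(mul(Z, SZ), Z)))))))
  →16  S(S(S(S(S(add(S(add(Z, mul(add(Z, Z), SSSZ))), add(mul(Z, SZ), Z)))))))
  →17  S(S(S(S(S(S(add(add(Z, mul(add(Z, Z), SSSZ)), add(mul(Z, SZ), Z))))))))
  →18  S(S(S(S(S(S(add(mul(add(Z, Z), SSSZ), add(mul(Z, SZ), Z))))))))
  →19  S(S(S(S(S(S(add(mul(Z, SSSZ), add(mul(Z, SZ), Z))))))))
  →20  S(S(S(S(S(S(add(Z, add(mul(Z, SZ), Z))))))))
  →21  S(S(S(S(S(S(add(mul(Z, SZ), Z)))))))
  →22  S(S(S(S(S(S(add(Z, Z)))))))
  →23  S^6(Z)

Term B:
  start: add(add(add(S^4(Z), SSSZ), add(SZ, Z)), add(mul(Z, Z), add(Z, Z)))
  →1  add(add(S(add(SSSZ, SSSZ)), add(SZ, Z)), add(mul(Z, Z), add(Z, Z)))
  →2  add(S(add(add(SSSZ, SSSZ), add(SZ, Z))), add(mul(Z, Z), add(Z, Z)))
  →3  S(add(add(add(SSSZ, SSSZ), add(SZ, Z)), add(mul(Z, Z), add(Z, Z))))
  →4  S(add(add(S(add(SSZ, SSSZ)), add(SZ, Z)), add(mul(Z, Z), add(Z, Z))))
  →5  S(add(S(add(add(SSZ, SSSZ), add(SZ, Z))), add(mul(Z, Z), add(Z, Z))))
  →6  S(S(add(add(add(SSZ, SSSZ), add(SZ, Z)), add(mul(Z, Z), add(Z, Z)))))
  →7  S(S(add(add(S(add(SZ, SSSZ)), add(SZ, Z)), add(mul(Z, Z), add(Z, Z)))))
  →8  S(S(add(S(add(add(SZ, SSSZ), add(SZ, Z))), add(mul(Z, Z), add(Z, Z)))))
  →9  S(S(S(add(add(add(SZ, SSSZ), add(SZ, Z)), add(mul(Z, Z), add(Z, Z))))))
  →10  S(S(S(add(add(S(add(Z, SSSZ)), add(SZ, Z)), add(mul(Z, Z), add(Z, Z))))))
  →11  S(S(S(add(S(add(add(Z, SSSZ), add(SZ, Z))), add(mul(Z, Z), add(Z, Z))))))
  →12  S(S(S(S(add(add(add(Z, SSSZ), add(SZ, Z)), add(mul(Z, Z), add(Z, Z)))))))
  →13  S(S(S(S(add(add(SSSZ, add(SZ, Z)), add(mul(Z, Z), add(Z, Z)))))))
  →14  S(S(S(S(add(S(add(SSZ, add(SZ, Z))), add(mul(Z, Z), add(Z, Z)))))))
  →15  S(S(S(S(S(add(add(SSZ, add(SZ, Z)), add(mul(Z, Z), add(Z, Z))))))))
  →16  S(S(S(S(S(add(S(add(SZ, add(SZ, Z))), add(mul(Z, Z), add(Z, Z))))))))
  →17  S(S(S(S(S(S(add(add(SZ, add(SZ, Z)), add(mul(Z, Z), add(Z, Z)))))))))
  →18  S(S(S(S(S(S(add(S(add(Z, add(SZ, Z))), add(mul(Z, Z), add(Z, Z)))))))))
  →19  S(S(S(S(S(S(S(add(add(Z, add(SZ, Z)), add(mul(Z, Z), add(Z, Z))))))))))
  →20  S(S(S(S(S(S(S(add(add(SZ, Z), add(mul(Z, Z), add(Z, Z))))))))))
  →21  S(S(S(S(S(S(S(add(S(add(Z, Z)), add(mul(Z, Z), add(Z, Z))))))))))
  →22  S(S(S(S(S(S(S(S(add(add(Z, Z), add(mul(Z, Z), add(Z, Z)))))))))))
  →23  S(S(S(S(S(S(S(S(add(Z, add(mul(Z, Z), add(Z, Z)))))))))))
  →24  S(S(S(S(S(S(S(S(add(mul(Z, Z), add(Z, Z))))))))))
  →25  S(S(S(S(S(S(S(S(add(Z, add(Z, Z))))))))))
  →26  S(S(S(S(S(S(S(S(add(Z, Z)))))))))
  →27  S^8(Z)

Answer: DIFFERENT — A ⇓ S^6(Z), B ⇓ S^8(Z)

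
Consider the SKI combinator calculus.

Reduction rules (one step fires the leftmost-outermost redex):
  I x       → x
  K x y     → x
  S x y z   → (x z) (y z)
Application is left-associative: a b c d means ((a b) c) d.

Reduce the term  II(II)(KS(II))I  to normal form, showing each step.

  start: II(II)(KS(II))I
  [1] I(II)(KS(II))I
  [2] II(KS(II))I
  [3] I(KS(II))I
  [4] KS(II)I
  [5] SI

Answer: normal form = SI  (in 5 steps)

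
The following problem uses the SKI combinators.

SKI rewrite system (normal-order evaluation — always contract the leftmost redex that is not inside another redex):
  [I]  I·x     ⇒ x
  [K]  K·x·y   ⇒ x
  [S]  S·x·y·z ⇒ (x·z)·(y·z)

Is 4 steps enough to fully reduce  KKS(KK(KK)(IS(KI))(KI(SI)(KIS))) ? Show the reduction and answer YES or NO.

  start: KKS(KK(KK)(IS(KI))(KI(SI)(KIS)))
  [1] K(KK(KK)(IS(KI))(KI(SI)(KIS)))
  [2] K(K(IS(KI))(KI(SI)(KIS)))
  [3] K(IS(KI))
  [4] K(S(KI))

Answer: YES — reaches normal form K(S(KI)) in 4 ≤ 4 steps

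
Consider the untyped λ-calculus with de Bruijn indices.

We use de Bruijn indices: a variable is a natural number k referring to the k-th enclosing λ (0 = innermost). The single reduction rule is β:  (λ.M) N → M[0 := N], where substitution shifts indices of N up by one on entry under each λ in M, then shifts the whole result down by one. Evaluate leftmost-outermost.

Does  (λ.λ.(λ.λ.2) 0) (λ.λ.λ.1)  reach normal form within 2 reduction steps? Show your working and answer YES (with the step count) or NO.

  start: (λ.λ.(λ.λ.2) 0) (λ.λ.λ.1)
  [1] λ.(λ.λ.2) 0
  [2] λ.λ.1

Answer: YES — reaches normal form λ.λ.1 in 2 ≤ 2 steps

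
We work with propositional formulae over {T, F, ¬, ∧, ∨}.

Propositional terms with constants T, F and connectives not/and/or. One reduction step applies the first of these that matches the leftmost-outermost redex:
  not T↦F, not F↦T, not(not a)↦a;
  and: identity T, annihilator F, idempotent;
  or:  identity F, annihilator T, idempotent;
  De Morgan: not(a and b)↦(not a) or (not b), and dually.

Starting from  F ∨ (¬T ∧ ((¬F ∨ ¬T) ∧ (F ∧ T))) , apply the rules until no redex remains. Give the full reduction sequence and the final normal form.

  start: F ∨ (¬T ∧ ((¬F ∨ ¬T) ∧ (F ∧ T)))
  →1  ¬T ∧ ((¬F ∨ ¬T) ∧ (F ∧ T))
  →2  F ∧ ((¬F ∨ ¬T) ∧ (F ∧ T))
  →3  F

Answer: normal form = F  (in 3 steps)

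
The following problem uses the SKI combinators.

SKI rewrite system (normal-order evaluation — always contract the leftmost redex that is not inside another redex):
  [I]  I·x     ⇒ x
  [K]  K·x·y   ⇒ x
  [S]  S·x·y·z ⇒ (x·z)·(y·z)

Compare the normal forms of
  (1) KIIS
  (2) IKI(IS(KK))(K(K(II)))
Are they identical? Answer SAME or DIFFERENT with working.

Term A:
  start: KIIS
  [1] IS
  [2] S

Term B:
  start: IKI(IS(KK))(K(K(II)))
  [1] KI(IS(KK))(K(K(II)))
  [2] I(K(K(II)))
  [3] K(K(II))
  [4] K(KI)

Answer: DIFFERENT — A ⇓ S, B ⇓ K(KI)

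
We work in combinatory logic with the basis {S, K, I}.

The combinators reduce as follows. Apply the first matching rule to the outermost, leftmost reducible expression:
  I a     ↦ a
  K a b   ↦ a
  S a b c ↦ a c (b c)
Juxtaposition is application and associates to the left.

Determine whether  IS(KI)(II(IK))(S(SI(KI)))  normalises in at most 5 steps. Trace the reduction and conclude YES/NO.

  start: IS(KI)(II(IK))(S(SI(KI)))
  →1  S(KI)(II(IK))(S(SI(KI)))
  →2  KI(S(SI(KI)))(II(IK)(S(SI(KI))))
  →3  I(II(IK)(S(SI(KI))))
  →4  II(IK)(S(SI(KI)))
  →5  I(IK)(S(SI(KI)))

Answer: NO — after 5 steps the term is I(IK)(S(SI(KI))), not yet normal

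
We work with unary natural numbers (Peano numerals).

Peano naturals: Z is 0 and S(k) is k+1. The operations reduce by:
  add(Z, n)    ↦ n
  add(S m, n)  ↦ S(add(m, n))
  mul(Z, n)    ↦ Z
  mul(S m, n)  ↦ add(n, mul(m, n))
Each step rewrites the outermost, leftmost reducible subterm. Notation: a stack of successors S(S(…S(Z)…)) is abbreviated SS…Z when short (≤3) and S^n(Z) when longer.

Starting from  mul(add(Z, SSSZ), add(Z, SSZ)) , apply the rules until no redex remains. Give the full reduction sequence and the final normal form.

Answer: normal form = S^6(Z)  (in 17 steps)

Working:
  start: mul(add(Z, SSSZ), add(Z, SSZ))
  step 1: mul(SSSZ, add(Z, SSZ))
  step 2: add(add(Z, SSZ), mul(SSZ, add(Z, SSZ)))
  step 3: add(SSZ, mul(SSZ, add(Z, SSZ)))
  step 4: S(add(SZ, mul(SSZ, add(Z, SSZ))))
  step 5: S(S(add(Z, mul(SSZ, add(Z, SSZ)))))
  step 6: S(S(mul(SSZ, add(Z, SSZ))))
  step 7: S(S(add(add(Z, SSZ), mul(SZ, add(Z, SSZ)))))
  step 8: S(S(add(SSZ, mul(SZ, add(Z, SSZ)))))
  step 9: S(S(S(add(SZ, mul(SZ, add(Z, SSZ))))))
  step 10: S(S(S(S(add(Z, mul(SZ, add(Z, SSZ)))))))
  step 11: S(S(S(S(mul(SZ, add(Z, SSZ))))))
  step 12: S(S(S(S(add(add(Z, SSZ), mul(Z, add(Z, SSZ)))))))
  step 13: S(S(S(S(add(SSZ, mul(Z, add(Z, SSZ)))))))
  step 14: S(S(S(S(S(add(SZ, mul(Z, add(Z, SSZ))))))))
  step 15: S(S(S(S(S(S(add(Z, mul(Z, add(Z, SSZ)))))))))
  step 16: S(S(S(S(S(S(mul(Z, add(Z, SSZ))))))))
  step 17: S^6(Z)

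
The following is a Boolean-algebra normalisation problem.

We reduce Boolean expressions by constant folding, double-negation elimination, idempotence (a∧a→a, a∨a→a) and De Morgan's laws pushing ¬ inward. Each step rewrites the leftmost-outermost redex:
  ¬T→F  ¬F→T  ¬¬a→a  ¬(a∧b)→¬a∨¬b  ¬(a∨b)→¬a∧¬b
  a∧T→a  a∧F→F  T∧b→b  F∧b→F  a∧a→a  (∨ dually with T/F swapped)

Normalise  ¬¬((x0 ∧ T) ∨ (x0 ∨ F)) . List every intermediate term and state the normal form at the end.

Answer: normal form = x0  (in 4 steps)

Working:
  start: ¬¬((x0 ∧ T) ∨ (x0 ∨ F))
  [1] (x0 ∧ T) ∨ (x0 ∨ F)
  [2] x0 ∨ (x0 ∨ F)
  [3] x0 ∨ x0
  [4] x0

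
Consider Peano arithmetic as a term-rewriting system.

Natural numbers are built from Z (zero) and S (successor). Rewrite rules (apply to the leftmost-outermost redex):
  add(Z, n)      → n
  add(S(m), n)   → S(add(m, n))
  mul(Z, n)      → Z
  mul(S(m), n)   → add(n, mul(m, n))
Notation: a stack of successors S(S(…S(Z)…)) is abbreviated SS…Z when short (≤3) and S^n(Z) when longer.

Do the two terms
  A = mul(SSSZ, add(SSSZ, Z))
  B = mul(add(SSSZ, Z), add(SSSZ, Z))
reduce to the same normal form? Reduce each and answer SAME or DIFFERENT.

Term A:
  start: mul(SSSZ, add(SSSZ, Z))
  step 1: add(add(SSSZ, Z), mul(SSZ, add(SSSZ, Z)))
  step 2: add(S(add(SSZ, Z)), mul(SSZ, add(SSSZ, Z)))
  step 3: S(add(add(SSZ, Z), mul(SSZ, add(SSSZ, Z))))
  step 4: S(add(S(add(SZ, Z)), mul(SSZ, add(SSSZ, Z))))
  step 5: S(S(add(add(SZ, Z), mul(SSZ, add(SSSZ, Z)))))
  step 6: S(S(add(S(add(Z, Z)), mul(SSZ, add(SSSZ, Z)))))
  step 7: S(S(S(add(add(Z, Z), mul(SSZ, add(SSSZ, Z))))))
  step 8: S(S(S(add(Z, mul(SSZ, add(SSSZ, Z))))))
  step 9: S(S(S(mul(SSZ, add(SSSZ, Z)))))
  step 10: S(S(S(add(add(SSSZ, Z), mul(SZ, add(SSSZ, Z))))))
  step 11: S(S(S(add(S(add(SSZ, Z)), mul(SZ, add(SSSZ, Z))))))
  step 12: S(S(S(S(add(add(SSZ, Z), mul(SZ, add(SSSZ, Z)))))))
  step 13: S(S(S(S(add(S(add(SZ, Z)), mul(SZ, add(SSSZ, Z)))))))
  step 14: S(S(S(S(S(add(add(SZ, Z), mul(SZ, add(SSSZ, Z))))))))
  step 15: S(S(S(S(S(add(S(add(Z, Z)), mul(SZ, add(SSSZ, Z))))))))
  step 16: S(S(S(S(S(S(add(add(Z, Z), mul(SZ, add(SSSZ, Z)))))))))
  step 17: S(S(S(S(S(S(add(Z, mul(SZ, add(SSSZ, Z)))))))))
  step 18: S(S(S(S(S(S(mul(SZ, add(SSSZ, Z))))))))
  step 19: S(S(S(S(S(S(add(add(SSSZ, Z), mul(Z, add(SSSZ, Z)))))))))
  step 20: S(S(S(S(S(S(add(S(add(SSZ, Z)), mul(Z, add(SSSZ, Z)))))))))
  step 21: S(S(S(S(S(S(S(add(add(SSZ, Z), mul(Z, add(SSSZ, Z))))))))))
  step 22: S(S(S(S(S(S(S(add(S(add(SZ, Z)), mul(Z, add(SSSZ, Z))))))))))
  step 23: S(S(S(S(S(S(S(S(add(add(SZ, Z), mul(Z, add(SSSZ, Z)))))))))))
  step 24: S(S(S(S(S(S(S(S(add(S(add(Z, Z)), mul(Z, add(SSSZ, Z)))))))))))
  step 25: S(S(S(S(S(S(S(S(S(add(add(Z, Z), mul(Z, add(SSSZ, Z))))))))))))
  step 26: S(S(S(S(S(S(S(S(S(add(Z, mul(Z, add(SSSZ, Z))))))))))))
  step 27: S(S(S(S(S(S(S(S(S(mul(Z, add(SSSZ, Z)))))))))))
  step 28: S^9(Z)

Term B:
  start: mul(add(SSSZ, Z), add(SSSZ, Z))
  step 1: mul(S(add(SSZ, Z)), add(SSSZ, Z))
  step 2: add(add(SSSZ, Z), mul(add(SSZ, Z), add(SSSZ, Z)))
  step 3: add(S(add(SSZ, Z)), mul(add(SSZ, Z), add(SSSZ, Z)))
  step 4: S(add(add(SSZ, Z), mul(add(SSZ, Z), add(SSSZ, Z))))
  step 5: S(add(S(add(SZ, Z)), mul(add(SSZ, Z), add(SSSZ, Z))))
  step 6: S(S(add(add(SZ, Z), mul(add(SSZ, Z), add(SSSZ, Z)))))
  step 7: S(S(add(S(add(Z, Z)), mul(add(SSZ, Z), add(SSSZ, Z)))))
  step 8: S(S(S(add(add(Z, Z), mul(add(SSZ, Z), add(SSSZ, Z))))))
  step 9: S(S(S(add(Z, mul(add(SSZ, Z), add(SSSZ, Z))))))
  step 10: S(S(S(mul(add(SSZ, Z), add(SSSZ, Z)))))
  step 11: S(S(S(mul(S(add(SZ, Z)), add(SSSZ, Z)))))
  step 12: S(S(S(add(add(SSSZ, Z), mul(add(SZ, Z), add(SSSZ, Z))))))
  step 13: S(S(S(add(S(add(SSZ, Z)), mul(add(SZ, Z), add(SSSZ, Z))))))
  step 14: S(S(S(S(add(add(SSZ, Z), mul(add(SZ, Z), add(SSSZ, Z)))))))
  step 15: S(S(S(S(add(S(add(SZ, Z)), mul(add(SZ, Z), add(SSSZ, Z)))))))
  step 16: S(S(S(S(S(add(add(SZ, Z), mul(add(SZ, Z), add(SSSZ, Z))))))))
  step 17: S(S(S(S(S(add(S(add(Z, Z)), mul(add(SZ, Z), add(SSSZ, Z))))))))
  step 18: S(S(S(S(S(S(add(add(Z, Z), mul(add(SZ, Z), add(SSSZ, Z)))))))))
  step 19: S(S(S(S(S(S(add(Z, mul(add(SZ, Z), add(SSSZ, Z)))))))))
  step 20: S(S(S(S(S(S(mul(add(SZ, Z), add(SSSZ, Z))))))))
  step 21: S(S(S(S(S(S(mul(S(add(Z, Z)), add(SSSZ, Z))))))))
  step 22: S(S(S(S(S(S(add(add(SSSZ, Z), mul(add(Z, Z), add(SSSZ, Z)))))))))
  step 23: S(S(S(S(S(S(add(S(add(SSZ, Z)), mul(add(Z, Z), add(SSSZ, Z)))))))))
  step 24: S(S(S(S(S(S(S(add(add(SSZ, Z), mul(add(Z, Z), add(SSSZ, Z))))))))))
  step 25: S(S(S(S(S(S(S(add(S(add(SZ, Z)), mul(add(Z, Z), add(SSSZ, Z))))))))))
  step 26: S(S(S(S(S(S(S(S(add(add(SZ, Z), mul(add(Z, Z), add(SSSZ, Z)))))))))))
  step 27: S(S(S(S(S(S(S(S(add(S(add(Z, Z)), mul(add(Z, Z), add(SSSZ, Z)))))))))))
  step 28: S(S(S(S(S(S(S(S(S(add(add(Z, Z), mul(add(Z, Z), add(SSSZ, Z))))))))))))
  step 29: S(S(S(S(S(S(S(S(S(add(Z, mul(add(Z, Z), add(SSSZ, Z))))))))))))
  step 30: S(S(S(S(S(S(S(S(S(mul(add(Z, Z), add(SSSZ, Z)))))))))))
  step 31: S(S(S(S(S(S(S(S(S(mul(Z, add(SSSZ, Z)))))))))))
  step 32: S^9(Z)

Answer: SAME — A ⇓ S^9(Z), B ⇓ S^9(Z)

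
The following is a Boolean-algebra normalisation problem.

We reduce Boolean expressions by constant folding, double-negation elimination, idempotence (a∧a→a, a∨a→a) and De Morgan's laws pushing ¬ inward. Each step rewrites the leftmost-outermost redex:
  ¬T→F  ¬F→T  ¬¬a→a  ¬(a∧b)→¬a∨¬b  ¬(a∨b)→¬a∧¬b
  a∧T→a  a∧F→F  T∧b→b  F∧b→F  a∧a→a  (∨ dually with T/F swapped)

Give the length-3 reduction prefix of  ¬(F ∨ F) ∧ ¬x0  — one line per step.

  start: ¬(F ∨ F) ∧ ¬x0
  step 1: (¬F ∧ ¬F) ∧ ¬x0
  step 2: ¬F ∧ ¬x0
  step 3: T ∧ ¬x0

Answer: after 3 steps: T ∧ ¬x0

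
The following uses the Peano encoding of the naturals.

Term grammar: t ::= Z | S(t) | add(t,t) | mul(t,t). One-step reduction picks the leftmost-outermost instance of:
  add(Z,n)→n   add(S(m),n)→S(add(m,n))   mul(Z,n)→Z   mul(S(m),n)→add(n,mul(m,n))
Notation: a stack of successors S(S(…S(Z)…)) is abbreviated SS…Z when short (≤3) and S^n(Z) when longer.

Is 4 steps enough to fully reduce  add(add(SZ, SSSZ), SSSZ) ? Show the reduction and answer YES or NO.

  start: add(add(SZ, SSSZ), SSSZ)
  [1] add(S(add(Z, SSSZ)), SSSZ)
  [2] S(add(add(Z, SSSZ), SSSZ))
  [3] S(add(SSSZ, SSSZ))
  [4] S(S(add(SSZ, SSSZ)))

Answer: NO — after 4 steps the term is S(S(add(SSZ, SSSZ))), not yet normal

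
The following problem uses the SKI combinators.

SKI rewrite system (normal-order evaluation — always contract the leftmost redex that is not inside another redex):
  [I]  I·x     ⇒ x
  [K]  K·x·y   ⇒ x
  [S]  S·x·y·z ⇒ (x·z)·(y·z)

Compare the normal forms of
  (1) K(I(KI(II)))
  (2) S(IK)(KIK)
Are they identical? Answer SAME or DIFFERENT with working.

Answer: DIFFERENT — A ⇓ KI, B ⇓ SKI

Reduction:
Term A:
  start: K(I(KI(II)))
  →1  K(KI(II))
  →2  KI

Term B:
  start: S(IK)(KIK)
  →1  SK(KIK)
  →2  SKI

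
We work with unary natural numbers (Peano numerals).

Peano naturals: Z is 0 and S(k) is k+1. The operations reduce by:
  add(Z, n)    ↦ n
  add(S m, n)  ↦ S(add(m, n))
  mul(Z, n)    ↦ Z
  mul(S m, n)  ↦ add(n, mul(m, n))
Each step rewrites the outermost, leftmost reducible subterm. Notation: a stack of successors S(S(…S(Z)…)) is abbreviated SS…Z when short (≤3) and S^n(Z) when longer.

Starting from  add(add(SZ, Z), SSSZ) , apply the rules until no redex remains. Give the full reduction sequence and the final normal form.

  start: add(add(SZ, Z), SSSZ)
  [1] add(S(add(Z, Z)), SSSZ)
  [2] S(add(add(Z, Z), SSSZ))
  [3] S(add(Z, SSSZ))
  [4] S^4(Z)

Answer: normal form = S^4(Z)  (in 4 steps)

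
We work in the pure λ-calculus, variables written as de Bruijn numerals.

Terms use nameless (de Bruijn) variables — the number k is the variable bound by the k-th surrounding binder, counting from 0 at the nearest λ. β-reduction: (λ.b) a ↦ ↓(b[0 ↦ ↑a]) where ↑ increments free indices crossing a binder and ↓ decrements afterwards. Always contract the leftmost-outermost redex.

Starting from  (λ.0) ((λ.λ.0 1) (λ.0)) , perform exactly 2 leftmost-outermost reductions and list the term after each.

  start: (λ.0) ((λ.λ.0 1) (λ.0))
  step 1: (λ.λ.0 1) (λ.0)
  step 2: λ.0 (λ.0)

Answer: after 2 steps: λ.0 (λ.0)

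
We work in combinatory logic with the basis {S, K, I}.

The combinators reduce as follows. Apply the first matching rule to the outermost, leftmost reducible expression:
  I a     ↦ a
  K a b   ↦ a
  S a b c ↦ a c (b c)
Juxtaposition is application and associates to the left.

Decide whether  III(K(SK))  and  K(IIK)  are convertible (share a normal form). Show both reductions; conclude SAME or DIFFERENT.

Answer: DIFFERENT — A ⇓ K(SK), B ⇓ KK

Derivation:
Term A:
  start: III(K(SK))
  →1  II(K(SK))
  →2  I(K(SK))
  →3  K(SK)

Term B:
  start: K(IIK)
  →1  K(IK)
  →2  KK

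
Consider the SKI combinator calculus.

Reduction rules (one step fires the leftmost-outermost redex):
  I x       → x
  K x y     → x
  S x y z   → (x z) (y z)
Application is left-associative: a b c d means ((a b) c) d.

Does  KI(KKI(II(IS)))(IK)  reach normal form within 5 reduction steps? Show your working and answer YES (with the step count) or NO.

  start: KI(KKI(II(IS)))(IK)
  step 1: I(IK)
  step 2: IK
  step 3: K

Answer: YES — reaches normal form K in 3 ≤ 5 steps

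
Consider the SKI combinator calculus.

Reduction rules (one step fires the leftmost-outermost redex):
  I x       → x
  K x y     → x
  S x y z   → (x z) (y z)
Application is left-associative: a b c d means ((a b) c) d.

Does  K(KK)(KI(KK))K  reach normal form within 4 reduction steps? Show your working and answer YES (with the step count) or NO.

  start: K(KK)(KI(KK))K
  step 1: KKK
  step 2: K

Answer: YES — reaches normal form K in 2 ≤ 4 steps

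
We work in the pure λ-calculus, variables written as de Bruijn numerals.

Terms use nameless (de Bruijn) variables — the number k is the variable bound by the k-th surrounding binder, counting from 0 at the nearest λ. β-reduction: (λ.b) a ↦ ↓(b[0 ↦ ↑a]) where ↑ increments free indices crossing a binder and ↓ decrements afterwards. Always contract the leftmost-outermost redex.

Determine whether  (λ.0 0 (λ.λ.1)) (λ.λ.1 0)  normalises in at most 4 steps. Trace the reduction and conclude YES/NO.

  start: (λ.0 0 (λ.λ.1)) (λ.λ.1 0)
  [1] (λ.λ.1 0) (λ.λ.1 0) (λ.λ.1)
  [2] (λ.(λ.λ.1 0) 0) (λ.λ.1)
  [3] (λ.λ.1 0) (λ.λ.1)
  [4] λ.(λ.λ.1) 0

Answer: NO — after 4 steps the term is λ.(λ.λ.1) 0, not yet normal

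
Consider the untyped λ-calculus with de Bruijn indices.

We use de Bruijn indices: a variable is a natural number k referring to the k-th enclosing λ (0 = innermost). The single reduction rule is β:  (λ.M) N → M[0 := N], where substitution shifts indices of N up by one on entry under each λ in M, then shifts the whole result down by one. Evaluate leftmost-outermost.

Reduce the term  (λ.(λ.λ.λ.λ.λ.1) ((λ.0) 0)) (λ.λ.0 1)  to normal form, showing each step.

Answer: normal form = λ.λ.λ.λ.1  (in 2 steps)

Reduction:
  start: (λ.(λ.λ.λ.λ.λ.1) ((λ.0) 0)) (λ.λ.0 1)
  →1  (λ.λ.λ.λ.λ.1) ((λ.0) (λ.λ.0 1))
  →2  λ.λ.λ.λ.1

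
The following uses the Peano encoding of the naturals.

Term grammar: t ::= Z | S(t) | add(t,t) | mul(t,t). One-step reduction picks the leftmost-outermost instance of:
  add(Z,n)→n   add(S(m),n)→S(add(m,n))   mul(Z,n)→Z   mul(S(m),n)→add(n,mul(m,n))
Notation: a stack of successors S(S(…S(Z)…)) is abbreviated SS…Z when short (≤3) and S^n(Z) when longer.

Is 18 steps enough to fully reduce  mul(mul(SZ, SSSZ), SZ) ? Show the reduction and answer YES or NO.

  start: mul(mul(SZ, SSSZ), SZ)
  step 1: mul(add(SSSZ, mul(Z, SSSZ)), SZ)
  step 2: mul(S(add(SSZ, mul(Z, SSSZ))), SZ)
  step 3: add(SZ, mul(add(SSZ, mul(Z, SSSZ)), SZ))
  step 4: S(add(Z, mul(add(SSZ, mul(Z, SSSZ)), SZ)))
  step 5: S(mul(add(SSZ, mul(Z, SSSZ)), SZ))
  step 6: S(mul(S(add(SZ, mul(Z, SSSZ))), SZ))
  step 7: S(add(SZ, mul(add(SZ, mul(Z, SSSZ)), SZ)))
  step 8: S(S(add(Z, mul(add(SZ, mul(Z, SSSZ)), SZ))))
  step 9: S(S(mul(add(SZ, mul(Z, SSSZ)), SZ)))
  step 10: S(S(mul(S(add(Z, mul(Z, SSSZ))), SZ)))
  step 11: S(S(add(SZ, mul(add(Z, mul(Z, SSSZ)), SZ))))
  step 12: S(S(S(add(Z, mul(add(Z, mul(Z, SSSZ)), SZ)))))
  step 13: S(S(S(mul(add(Z, mul(Z, SSSZ)), SZ))))
  step 14: S(S(S(mul(mul(Z, SSSZ), SZ))))
  step 15: S(S(S(mul(Z, SZ))))
  step 16: SSSZ

Answer: YES — reaches normal form SSSZ in 16 ≤ 18 steps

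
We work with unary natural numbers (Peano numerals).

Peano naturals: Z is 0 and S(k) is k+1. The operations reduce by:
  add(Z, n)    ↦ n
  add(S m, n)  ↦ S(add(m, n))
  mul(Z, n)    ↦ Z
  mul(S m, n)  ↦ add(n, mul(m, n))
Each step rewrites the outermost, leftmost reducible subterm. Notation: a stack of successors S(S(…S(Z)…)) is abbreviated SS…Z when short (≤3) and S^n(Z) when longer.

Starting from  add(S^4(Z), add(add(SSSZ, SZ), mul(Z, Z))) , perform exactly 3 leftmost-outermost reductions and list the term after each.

  start: add(S^4(Z), add(add(SSSZ, SZ), mul(Z, Z)))
  [1] S(add(SSSZ, add(add(SSSZ, SZ), mul(Z, Z))))
  [2] S(S(add(SSZ, add(add(SSSZ, SZ), mul(Z, Z)))))
  [3] S(S(S(add(SZ, add(add(SSSZ, SZ), mul(Z, Z))))))

Answer: after 3 steps: S(S(S(add(SZ, add(add(SSSZ, SZ), mul(Z, Z))))))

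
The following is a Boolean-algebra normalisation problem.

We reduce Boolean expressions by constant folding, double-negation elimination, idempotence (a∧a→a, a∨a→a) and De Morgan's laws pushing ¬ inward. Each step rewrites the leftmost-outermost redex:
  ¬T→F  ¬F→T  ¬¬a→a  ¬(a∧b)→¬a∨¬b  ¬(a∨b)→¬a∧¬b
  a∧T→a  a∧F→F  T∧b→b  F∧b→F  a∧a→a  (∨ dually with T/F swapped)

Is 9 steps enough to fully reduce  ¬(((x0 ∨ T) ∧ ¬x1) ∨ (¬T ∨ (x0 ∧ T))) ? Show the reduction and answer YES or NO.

Answer: NO — after 9 steps the term is x1 ∧ (T ∧ ¬(x0 ∧ T)), not yet normal

Working:
  start: ¬(((x0 ∨ T) ∧ ¬x1) ∨ (¬T ∨ (x0 ∧ T)))
  [1] ¬((x0 ∨ T) ∧ ¬x1) ∧ ¬(¬T ∨ (x0 ∧ T))
  [2] (¬(x0 ∨ T) ∨ ¬¬x1) ∧ ¬(¬T ∨ (x0 ∧ T))
  [3] ((¬x0 ∧ ¬T) ∨ ¬¬x1) ∧ ¬(¬T ∨ (x0 ∧ T))
  [4] ((¬x0 ∧ F) ∨ ¬¬x1) ∧ ¬(¬T ∨ (x0 ∧ T))
  [5] (F ∨ ¬¬x1) ∧ ¬(¬T ∨ (x0 ∧ T))
  [6] ¬¬x1 ∧ ¬(¬T ∨ (x0 ∧ T))
  [7] x1 ∧ ¬(¬T ∨ (x0 ∧ T))
  [8] x1 ∧ (¬¬T ∧ ¬(x0 ∧ T))
  [9] x1 ∧ (T ∧ ¬(x0 ∧ T))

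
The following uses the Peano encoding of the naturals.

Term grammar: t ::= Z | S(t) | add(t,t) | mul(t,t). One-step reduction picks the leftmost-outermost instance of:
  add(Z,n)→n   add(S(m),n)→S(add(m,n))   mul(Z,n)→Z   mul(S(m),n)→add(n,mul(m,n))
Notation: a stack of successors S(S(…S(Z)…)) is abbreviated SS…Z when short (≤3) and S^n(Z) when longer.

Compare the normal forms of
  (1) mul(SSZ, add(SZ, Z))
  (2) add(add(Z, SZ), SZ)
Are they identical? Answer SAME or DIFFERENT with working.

Answer: SAME — A ⇓ SSZ, B ⇓ SSZ

Derivation:
Term A:
  start: mul(SSZ, add(SZ, Z))
  →1  add(add(SZ, Z), mul(SZ, add(SZ, Z)))
  →2  add(S(add(Z, Z)), mul(SZ, add(SZ, Z)))
  →3  S(add(add(Z, Z), mul(SZ, add(SZ, Z))))
  →4  S(add(Z, mul(SZ, add(SZ, Z))))
  →5  S(mul(SZ, add(SZ, Z)))
  →6  S(add(add(SZ, Z), mul(Z, add(SZ, Z))))
  →7  S(add(S(add(Z, Z)), mul(Z, add(SZ, Z))))
  →8  S(S(add(add(Z, Z), mul(Z, add(SZ, Z)))))
  →9  S(S(add(Z, mul(Z, add(SZ, Z)))))
  →10  S(S(mul(Z, add(SZ, Z))))
  →11  SSZ

Term B:
  start: add(add(Z, SZ), SZ)
  →1  add(SZ, SZ)
  →2  S(add(Z, SZ))
  →3  SSZ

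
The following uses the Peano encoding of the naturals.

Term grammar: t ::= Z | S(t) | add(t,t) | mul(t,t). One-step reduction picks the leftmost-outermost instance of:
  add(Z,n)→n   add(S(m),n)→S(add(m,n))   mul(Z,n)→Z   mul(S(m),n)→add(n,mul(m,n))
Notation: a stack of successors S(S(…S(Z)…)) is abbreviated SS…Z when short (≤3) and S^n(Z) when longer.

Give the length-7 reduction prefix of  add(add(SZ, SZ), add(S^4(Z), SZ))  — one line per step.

Answer: after 7 steps: S(S(S(S(add(SSZ, SZ)))))

Derivation:
  start: add(add(SZ, SZ), add(S^4(Z), SZ))
  [1] add(S(add(Z, SZ)), add(S^4(Z), SZ))
  [2] S(add(add(Z, SZ), add(S^4(Z), SZ)))
  [3] S(add(SZ, add(S^4(Z), SZ)))
  [4] S(S(add(Z, add(S^4(Z), SZ))))
  [5] S(S(add(S^4(Z), SZ)))
  [6] S(S(S(add(SSSZ, SZ))))
  [7] S(S(S(S(add(SSZ, SZ)))))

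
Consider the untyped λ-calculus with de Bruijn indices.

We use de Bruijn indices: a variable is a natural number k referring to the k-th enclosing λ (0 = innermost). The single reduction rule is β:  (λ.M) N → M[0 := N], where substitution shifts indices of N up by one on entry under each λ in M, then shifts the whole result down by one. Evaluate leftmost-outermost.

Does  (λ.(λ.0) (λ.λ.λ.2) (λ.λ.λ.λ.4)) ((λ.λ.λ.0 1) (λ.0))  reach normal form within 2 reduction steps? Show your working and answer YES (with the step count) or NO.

Answer: NO — after 2 steps the term is (λ.λ.λ.2) (λ.λ.λ.λ.(λ.λ.λ.0 1) (λ.0)), not yet normal

Reduction:
  start: (λ.(λ.0) (λ.λ.λ.2) (λ.λ.λ.λ.4)) ((λ.λ.λ.0 1) (λ.0))
  [1] (λ.0) (λ.λ.λ.2) (λ.λ.λ.λ.(λ.λ.λ.0 1) (λ.0))
  [2] (λ.λ.λ.2) (λ.λ.λ.λ.(λ.λ.λ.0 1) (λ.0))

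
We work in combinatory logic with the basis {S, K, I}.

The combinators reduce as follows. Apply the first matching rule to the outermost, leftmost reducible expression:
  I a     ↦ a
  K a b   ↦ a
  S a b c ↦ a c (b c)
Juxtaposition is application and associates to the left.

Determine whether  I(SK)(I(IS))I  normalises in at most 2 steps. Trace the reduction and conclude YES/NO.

  start: I(SK)(I(IS))I
  [1] SK(I(IS))I
  [2] KI(I(IS)I)

Answer: NO — after 2 steps the term is KI(I(IS)I), not yet normal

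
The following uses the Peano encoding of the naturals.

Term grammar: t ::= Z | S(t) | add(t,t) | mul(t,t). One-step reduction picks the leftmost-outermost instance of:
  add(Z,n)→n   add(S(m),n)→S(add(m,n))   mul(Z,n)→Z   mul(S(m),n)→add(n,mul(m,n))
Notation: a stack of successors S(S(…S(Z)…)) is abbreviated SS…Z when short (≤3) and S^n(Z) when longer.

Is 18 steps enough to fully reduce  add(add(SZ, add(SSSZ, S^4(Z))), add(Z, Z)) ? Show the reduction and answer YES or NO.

Answer: YES — reaches normal form S^8(Z) in 16 ≤ 18 steps

Derivation:
  start: add(add(SZ, add(SSSZ, S^4(Z))), add(Z, Z))
  step 1: add(S(add(Z, add(SSSZ, S^4(Z)))), add(Z, Z))
  step 2: S(add(add(Z, add(SSSZ, S^4(Z))), add(Z, Z)))
  step 3: S(add(add(SSSZ, S^4(Z)), add(Z, Z)))
  step 4: S(add(S(add(SSZ, S^4(Z))), add(Z, Z)))
  step 5: S(S(add(add(SSZ, S^4(Z)), add(Z, Z))))
  step 6: S(S(add(S(add(SZ, S^4(Z))), add(Z, Z))))
  step 7: S(S(S(add(add(SZ, S^4(Z)), add(Z, Z)))))
  step 8: S(S(S(add(S(add(Z, S^4(Z))), add(Z, Z)))))
  step 9: S(S(S(S(add(add(Z, S^4(Z)), add(Z, Z))))))
  step 10: S(S(S(S(add(S^4(Z), add(Z, Z))))))
  step 11: S(S(S(S(S(add(SSSZ, add(Z, Z)))))))
  step 12: S(S(S(S(S(S(add(SSZ, add(Z, Z))))))))
  step 13: S(S(S(S(S(S(S(add(SZ, add(Z, Z)))))))))
  step 14: S(S(S(S(S(S(S(S(add(Z, add(Z, Z))))))))))
  step 15: S(S(S(S(S(S(S(S(add(Z, Z)))))))))
  step 16: S^8(Z)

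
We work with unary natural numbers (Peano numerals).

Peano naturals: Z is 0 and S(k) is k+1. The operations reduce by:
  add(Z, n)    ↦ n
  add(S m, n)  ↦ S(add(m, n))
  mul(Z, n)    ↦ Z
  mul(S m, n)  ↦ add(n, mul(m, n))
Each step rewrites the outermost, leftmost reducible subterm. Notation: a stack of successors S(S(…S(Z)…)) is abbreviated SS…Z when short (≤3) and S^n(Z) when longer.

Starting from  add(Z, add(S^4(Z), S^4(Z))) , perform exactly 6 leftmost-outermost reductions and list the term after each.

  start: add(Z, add(S^4(Z), S^4(Z)))
  →1  add(S^4(Z), S^4(Z))
  →2  S(add(SSSZ, S^4(Z)))
  →3  S(S(add(SSZ, S^4(Z))))
  →4  S(S(S(add(SZ, S^4(Z)))))
  →5  S(S(S(S(add(Z, S^4(Z))))))
  →6  S^8(Z)

Answer: after 6 steps: S^8(Z)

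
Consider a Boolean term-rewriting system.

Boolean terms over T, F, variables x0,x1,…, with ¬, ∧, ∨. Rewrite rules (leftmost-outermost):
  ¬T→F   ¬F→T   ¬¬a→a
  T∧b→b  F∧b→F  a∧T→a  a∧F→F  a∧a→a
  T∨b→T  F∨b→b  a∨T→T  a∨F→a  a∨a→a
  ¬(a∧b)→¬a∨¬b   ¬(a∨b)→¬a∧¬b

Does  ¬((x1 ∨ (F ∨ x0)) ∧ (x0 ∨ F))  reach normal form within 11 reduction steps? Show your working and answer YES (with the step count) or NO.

Answer: YES — reaches normal form (¬x1 ∧ ¬x0) ∨ ¬x0 in 8 ≤ 11 steps

Working:
  start: ¬((x1 ∨ (F ∨ x0)) ∧ (x0 ∨ F))
  [1] ¬(x1 ∨ (F ∨ x0)) ∨ ¬(x0 ∨ F)
  [2] (¬x1 ∧ ¬(F ∨ x0)) ∨ ¬(x0 ∨ F)
  [3] (¬x1 ∧ (¬F ∧ ¬x0)) ∨ ¬(x0 ∨ F)
  [4] (¬x1 ∧ (T ∧ ¬x0)) ∨ ¬(x0 ∨ F)
  [5] (¬x1 ∧ ¬x0) ∨ ¬(x0 ∨ F)
  [6] (¬x1 ∧ ¬x0) ∨ (¬x0 ∧ ¬F)
  [7] (¬x1 ∧ ¬x0) ∨ (¬x0 ∧ T)
  [8] (¬x1 ∧ ¬x0) ∨ ¬x0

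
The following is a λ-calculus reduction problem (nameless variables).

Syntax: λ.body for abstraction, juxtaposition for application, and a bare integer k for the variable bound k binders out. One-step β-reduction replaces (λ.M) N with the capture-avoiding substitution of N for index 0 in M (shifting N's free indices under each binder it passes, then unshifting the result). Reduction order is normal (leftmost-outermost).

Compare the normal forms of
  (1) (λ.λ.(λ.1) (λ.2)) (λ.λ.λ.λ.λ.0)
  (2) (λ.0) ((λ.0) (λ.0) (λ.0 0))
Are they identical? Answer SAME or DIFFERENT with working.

Term A:
  start: (λ.λ.(λ.1) (λ.2)) (λ.λ.λ.λ.λ.0)
  step 1: λ.(λ.1) (λ.λ.λ.λ.λ.λ.0)
  step 2: λ.0

Term B:
  start: (λ.0) ((λ.0) (λ.0) (λ.0 0))
  step 1: (λ.0) (λ.0) (λ.0 0)
  step 2: (λ.0) (λ.0 0)
  step 3: λ.0 0

Answer: DIFFERENT — A ⇓ λ.0, B ⇓ λ.0 0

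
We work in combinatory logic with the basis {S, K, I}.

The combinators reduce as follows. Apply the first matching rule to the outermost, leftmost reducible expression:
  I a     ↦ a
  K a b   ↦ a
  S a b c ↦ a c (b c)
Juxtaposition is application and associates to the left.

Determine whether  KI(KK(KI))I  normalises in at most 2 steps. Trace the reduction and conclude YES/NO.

  start: KI(KK(KI))I
  step 1: II
  step 2: I

Answer: YES — reaches normal form I in 2 ≤ 2 steps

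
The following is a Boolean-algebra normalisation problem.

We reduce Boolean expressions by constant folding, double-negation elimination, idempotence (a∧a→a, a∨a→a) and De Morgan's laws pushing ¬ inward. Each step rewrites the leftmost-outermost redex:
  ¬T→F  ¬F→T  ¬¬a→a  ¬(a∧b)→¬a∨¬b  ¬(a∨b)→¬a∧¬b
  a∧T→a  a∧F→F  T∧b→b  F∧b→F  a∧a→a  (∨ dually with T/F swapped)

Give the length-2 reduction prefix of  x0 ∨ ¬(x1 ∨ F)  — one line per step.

  start: x0 ∨ ¬(x1 ∨ F)
  [1] x0 ∨ (¬x1 ∧ ¬F)
  [2] x0 ∨ (¬x1 ∧ T)

Answer: after 2 steps: x0 ∨ (¬x1 ∧ T)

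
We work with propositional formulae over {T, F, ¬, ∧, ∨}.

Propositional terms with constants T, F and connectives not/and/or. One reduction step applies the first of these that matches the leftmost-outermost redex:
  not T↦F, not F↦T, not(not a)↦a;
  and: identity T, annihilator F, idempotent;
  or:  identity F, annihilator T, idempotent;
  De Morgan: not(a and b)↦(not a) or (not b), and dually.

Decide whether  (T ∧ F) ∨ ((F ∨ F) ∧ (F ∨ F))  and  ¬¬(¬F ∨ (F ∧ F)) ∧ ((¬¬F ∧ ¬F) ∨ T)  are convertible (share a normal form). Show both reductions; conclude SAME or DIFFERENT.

Term A:
  start: (T ∧ F) ∨ ((F ∨ F) ∧ (F ∨ F))
  step 1: F ∨ ((F ∨ F) ∧ (F ∨ F))
  step 2: (F ∨ F) ∧ (F ∨ F)
  step 3: F ∨ F
  step 4: F

Term B:
  start: ¬¬(¬F ∨ (F ∧ F)) ∧ ((¬¬F ∧ ¬F) ∨ T)
  step 1: (¬F ∨ (F ∧ F)) ∧ ((¬¬F ∧ ¬F) ∨ T)
  step 2: (T ∨ (F ∧ F)) ∧ ((¬¬F ∧ ¬F) ∨ T)
  step 3: T ∧ ((¬¬F ∧ ¬F) ∨ T)
  step 4: (¬¬F ∧ ¬F) ∨ T
  step 5: T

Answer: DIFFERENT — A ⇓ F, B ⇓ T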